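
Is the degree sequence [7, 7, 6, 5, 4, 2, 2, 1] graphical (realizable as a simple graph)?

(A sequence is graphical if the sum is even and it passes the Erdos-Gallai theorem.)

Sum of degrees = 34. Sum is even but fails Erdos-Gallai. The sequence is NOT graphical.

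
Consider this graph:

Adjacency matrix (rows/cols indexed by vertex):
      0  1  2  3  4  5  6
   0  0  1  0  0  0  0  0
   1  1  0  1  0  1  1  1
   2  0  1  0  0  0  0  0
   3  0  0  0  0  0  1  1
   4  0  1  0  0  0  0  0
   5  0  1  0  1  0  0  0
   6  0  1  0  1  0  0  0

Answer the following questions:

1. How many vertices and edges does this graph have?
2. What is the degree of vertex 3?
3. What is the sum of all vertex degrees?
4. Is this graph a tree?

Count: 7 vertices, 7 edges.
Vertex 3 has neighbors [5, 6], degree = 2.
Handshaking lemma: 2 * 7 = 14.
A tree on 7 vertices has 6 edges. This graph has 7 edges (1 extra). Not a tree.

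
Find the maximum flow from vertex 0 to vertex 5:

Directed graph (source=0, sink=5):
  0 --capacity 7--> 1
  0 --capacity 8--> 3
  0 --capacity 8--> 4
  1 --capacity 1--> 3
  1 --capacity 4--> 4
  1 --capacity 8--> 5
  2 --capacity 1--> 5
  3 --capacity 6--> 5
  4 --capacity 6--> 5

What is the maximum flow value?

Computing max flow:
  Flow on (0->1): 7/7
  Flow on (0->3): 6/8
  Flow on (0->4): 6/8
  Flow on (1->5): 7/8
  Flow on (3->5): 6/6
  Flow on (4->5): 6/6
Maximum flow = 19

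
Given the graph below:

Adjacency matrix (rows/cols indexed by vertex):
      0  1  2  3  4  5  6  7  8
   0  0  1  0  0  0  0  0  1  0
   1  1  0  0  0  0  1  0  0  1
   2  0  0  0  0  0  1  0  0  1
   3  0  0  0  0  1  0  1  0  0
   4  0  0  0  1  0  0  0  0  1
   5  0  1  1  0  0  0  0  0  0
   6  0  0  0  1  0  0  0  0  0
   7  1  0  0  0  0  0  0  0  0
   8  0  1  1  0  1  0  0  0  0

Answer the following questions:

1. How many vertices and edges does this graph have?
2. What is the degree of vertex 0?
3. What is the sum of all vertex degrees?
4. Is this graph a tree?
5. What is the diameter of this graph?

Count: 9 vertices, 9 edges.
Vertex 0 has neighbors [1, 7], degree = 2.
Handshaking lemma: 2 * 9 = 18.
A tree on 9 vertices has 8 edges. This graph has 9 edges (1 extra). Not a tree.
Diameter (longest shortest path) = 6.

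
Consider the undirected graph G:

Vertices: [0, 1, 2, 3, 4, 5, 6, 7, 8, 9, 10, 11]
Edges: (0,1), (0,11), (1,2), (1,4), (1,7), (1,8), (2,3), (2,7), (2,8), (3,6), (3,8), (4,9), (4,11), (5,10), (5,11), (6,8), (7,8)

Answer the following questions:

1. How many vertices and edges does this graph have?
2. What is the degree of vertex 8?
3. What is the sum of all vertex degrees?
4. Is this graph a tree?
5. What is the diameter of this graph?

Count: 12 vertices, 17 edges.
Vertex 8 has neighbors [1, 2, 3, 6, 7], degree = 5.
Handshaking lemma: 2 * 17 = 34.
A tree on 12 vertices has 11 edges. This graph has 17 edges (6 extra). Not a tree.
Diameter (longest shortest path) = 6.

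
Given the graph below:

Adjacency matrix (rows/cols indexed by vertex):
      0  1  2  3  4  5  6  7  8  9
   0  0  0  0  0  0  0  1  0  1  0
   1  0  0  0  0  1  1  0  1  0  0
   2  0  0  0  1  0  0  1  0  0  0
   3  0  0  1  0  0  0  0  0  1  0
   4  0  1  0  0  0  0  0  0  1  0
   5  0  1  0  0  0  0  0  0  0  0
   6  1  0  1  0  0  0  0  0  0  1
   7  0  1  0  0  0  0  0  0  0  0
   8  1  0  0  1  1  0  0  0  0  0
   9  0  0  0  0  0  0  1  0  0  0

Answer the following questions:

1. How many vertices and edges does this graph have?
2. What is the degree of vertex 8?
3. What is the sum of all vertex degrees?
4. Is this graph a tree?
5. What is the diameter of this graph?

Count: 10 vertices, 10 edges.
Vertex 8 has neighbors [0, 3, 4], degree = 3.
Handshaking lemma: 2 * 10 = 20.
A tree on 10 vertices has 9 edges. This graph has 10 edges (1 extra). Not a tree.
Diameter (longest shortest path) = 6.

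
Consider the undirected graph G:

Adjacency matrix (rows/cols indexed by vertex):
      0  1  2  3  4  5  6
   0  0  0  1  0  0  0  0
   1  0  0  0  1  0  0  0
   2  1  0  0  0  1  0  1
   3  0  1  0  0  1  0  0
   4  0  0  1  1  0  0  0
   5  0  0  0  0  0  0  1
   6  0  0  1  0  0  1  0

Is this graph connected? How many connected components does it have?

Checking connectivity: the graph has 1 connected component(s).
All vertices are reachable from each other. The graph IS connected.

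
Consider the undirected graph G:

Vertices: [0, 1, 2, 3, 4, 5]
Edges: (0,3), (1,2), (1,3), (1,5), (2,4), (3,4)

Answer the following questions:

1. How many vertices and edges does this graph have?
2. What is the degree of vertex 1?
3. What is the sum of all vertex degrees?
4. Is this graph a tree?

Count: 6 vertices, 6 edges.
Vertex 1 has neighbors [2, 3, 5], degree = 3.
Handshaking lemma: 2 * 6 = 12.
A tree on 6 vertices has 5 edges. This graph has 6 edges (1 extra). Not a tree.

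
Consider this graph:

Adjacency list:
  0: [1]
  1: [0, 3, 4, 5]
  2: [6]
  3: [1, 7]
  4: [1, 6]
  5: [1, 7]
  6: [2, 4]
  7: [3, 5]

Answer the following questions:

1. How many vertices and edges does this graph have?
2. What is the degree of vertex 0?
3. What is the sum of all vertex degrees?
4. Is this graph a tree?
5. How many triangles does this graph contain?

Count: 8 vertices, 8 edges.
Vertex 0 has neighbors [1], degree = 1.
Handshaking lemma: 2 * 8 = 16.
A tree on 8 vertices has 7 edges. This graph has 8 edges (1 extra). Not a tree.
Number of triangles = 0.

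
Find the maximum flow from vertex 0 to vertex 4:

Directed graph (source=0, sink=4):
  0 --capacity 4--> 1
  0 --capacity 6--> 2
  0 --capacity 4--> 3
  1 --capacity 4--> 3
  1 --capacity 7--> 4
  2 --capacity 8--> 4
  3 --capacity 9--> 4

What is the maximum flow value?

Computing max flow:
  Flow on (0->1): 4/4
  Flow on (0->2): 6/6
  Flow on (0->3): 4/4
  Flow on (1->4): 4/7
  Flow on (2->4): 6/8
  Flow on (3->4): 4/9
Maximum flow = 14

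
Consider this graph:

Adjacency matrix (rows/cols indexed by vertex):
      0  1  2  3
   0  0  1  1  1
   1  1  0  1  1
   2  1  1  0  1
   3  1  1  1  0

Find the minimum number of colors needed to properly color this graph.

The graph has a maximum clique of size 4 (lower bound on chromatic number).
A valid 4-coloring: {0: 0, 1: 1, 2: 2, 3: 3}.
Chromatic number = 4.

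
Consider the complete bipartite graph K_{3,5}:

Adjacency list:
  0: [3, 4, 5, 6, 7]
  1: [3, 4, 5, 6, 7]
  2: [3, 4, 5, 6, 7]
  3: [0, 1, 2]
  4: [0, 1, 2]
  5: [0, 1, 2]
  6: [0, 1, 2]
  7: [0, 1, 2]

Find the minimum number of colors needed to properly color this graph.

K_{3,5} is bipartite: vertices split into two independent sets of size 3 and 5.
Color one set 0, the other 1. No adjacent vertices share a color.
Chromatic number = 2.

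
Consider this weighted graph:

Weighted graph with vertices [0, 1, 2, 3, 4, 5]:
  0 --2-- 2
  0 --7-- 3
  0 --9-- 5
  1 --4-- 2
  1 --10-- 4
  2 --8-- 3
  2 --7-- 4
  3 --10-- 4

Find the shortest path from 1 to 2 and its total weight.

Using Dijkstra's algorithm from vertex 1:
Shortest path: 1 -> 2
Total weight: 4 = 4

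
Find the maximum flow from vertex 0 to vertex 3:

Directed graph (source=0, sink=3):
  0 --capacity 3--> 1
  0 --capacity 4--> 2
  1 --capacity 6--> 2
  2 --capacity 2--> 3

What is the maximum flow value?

Computing max flow:
  Flow on (0->1): 2/3
  Flow on (1->2): 2/6
  Flow on (2->3): 2/2
Maximum flow = 2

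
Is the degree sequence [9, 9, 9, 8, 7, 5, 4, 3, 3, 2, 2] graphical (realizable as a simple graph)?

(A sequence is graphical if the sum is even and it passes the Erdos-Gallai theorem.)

Sum of degrees = 61. Sum is odd, so the sequence is NOT graphical.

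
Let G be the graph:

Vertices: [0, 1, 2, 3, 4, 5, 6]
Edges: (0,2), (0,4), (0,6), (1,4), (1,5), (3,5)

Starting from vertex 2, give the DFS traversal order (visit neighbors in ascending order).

DFS from vertex 2 (neighbors processed in ascending order):
Visit order: 2, 0, 4, 1, 5, 3, 6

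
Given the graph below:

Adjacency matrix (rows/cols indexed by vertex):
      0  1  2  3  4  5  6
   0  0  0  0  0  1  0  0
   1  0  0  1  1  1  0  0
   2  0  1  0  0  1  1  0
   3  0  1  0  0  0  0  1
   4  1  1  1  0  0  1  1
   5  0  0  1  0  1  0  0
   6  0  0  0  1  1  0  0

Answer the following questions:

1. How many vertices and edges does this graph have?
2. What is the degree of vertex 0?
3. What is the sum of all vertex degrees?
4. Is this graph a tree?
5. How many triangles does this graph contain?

Count: 7 vertices, 9 edges.
Vertex 0 has neighbors [4], degree = 1.
Handshaking lemma: 2 * 9 = 18.
A tree on 7 vertices has 6 edges. This graph has 9 edges (3 extra). Not a tree.
Number of triangles = 2.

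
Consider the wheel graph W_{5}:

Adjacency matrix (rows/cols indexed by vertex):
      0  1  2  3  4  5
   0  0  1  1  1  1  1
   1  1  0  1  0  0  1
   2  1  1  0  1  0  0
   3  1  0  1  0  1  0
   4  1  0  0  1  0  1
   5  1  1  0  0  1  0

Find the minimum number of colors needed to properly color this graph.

W_{5} = C_{5} plus a hub adjacent to every cycle vertex.
The outer cycle needs 3 colors (odd cycle); the hub is adjacent to all of them so needs a fresh color.
Chromatic number = 3 + 1 = 4.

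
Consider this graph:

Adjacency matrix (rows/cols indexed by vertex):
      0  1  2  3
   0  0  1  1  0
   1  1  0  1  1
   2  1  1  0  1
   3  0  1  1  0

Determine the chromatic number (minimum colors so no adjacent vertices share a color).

The graph has a maximum clique of size 3 (lower bound on chromatic number).
A valid 3-coloring: {0: 2, 1: 0, 2: 1, 3: 2}.
Chromatic number = 3.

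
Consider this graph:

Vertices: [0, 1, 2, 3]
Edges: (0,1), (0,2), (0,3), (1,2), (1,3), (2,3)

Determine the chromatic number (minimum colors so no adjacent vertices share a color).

The graph has a maximum clique of size 4 (lower bound on chromatic number).
A valid 4-coloring: {0: 0, 1: 1, 2: 2, 3: 3}.
Chromatic number = 4.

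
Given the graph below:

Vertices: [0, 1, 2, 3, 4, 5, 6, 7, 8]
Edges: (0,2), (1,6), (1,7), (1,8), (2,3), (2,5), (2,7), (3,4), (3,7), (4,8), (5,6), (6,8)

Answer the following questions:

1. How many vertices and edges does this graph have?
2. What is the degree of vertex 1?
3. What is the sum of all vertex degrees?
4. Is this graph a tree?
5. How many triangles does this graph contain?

Count: 9 vertices, 12 edges.
Vertex 1 has neighbors [6, 7, 8], degree = 3.
Handshaking lemma: 2 * 12 = 24.
A tree on 9 vertices has 8 edges. This graph has 12 edges (4 extra). Not a tree.
Number of triangles = 2.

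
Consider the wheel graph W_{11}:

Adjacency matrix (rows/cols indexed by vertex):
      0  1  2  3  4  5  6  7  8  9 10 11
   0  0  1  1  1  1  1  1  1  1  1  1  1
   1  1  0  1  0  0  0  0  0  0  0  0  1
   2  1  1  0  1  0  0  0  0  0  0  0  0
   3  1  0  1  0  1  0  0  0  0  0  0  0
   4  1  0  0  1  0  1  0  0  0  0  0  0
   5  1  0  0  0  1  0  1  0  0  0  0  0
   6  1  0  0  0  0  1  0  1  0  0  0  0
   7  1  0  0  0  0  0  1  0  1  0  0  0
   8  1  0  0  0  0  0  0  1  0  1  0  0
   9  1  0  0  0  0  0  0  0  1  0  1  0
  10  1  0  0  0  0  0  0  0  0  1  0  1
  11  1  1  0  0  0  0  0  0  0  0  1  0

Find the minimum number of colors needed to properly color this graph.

W_{11} = C_{11} plus a hub adjacent to every cycle vertex.
The outer cycle needs 3 colors (odd cycle); the hub is adjacent to all of them so needs a fresh color.
Chromatic number = 3 + 1 = 4.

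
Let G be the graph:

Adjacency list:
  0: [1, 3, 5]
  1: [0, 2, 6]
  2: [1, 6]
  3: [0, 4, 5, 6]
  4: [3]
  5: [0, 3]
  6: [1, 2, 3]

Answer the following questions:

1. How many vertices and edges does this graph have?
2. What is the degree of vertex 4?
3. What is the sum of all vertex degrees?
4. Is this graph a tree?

Count: 7 vertices, 9 edges.
Vertex 4 has neighbors [3], degree = 1.
Handshaking lemma: 2 * 9 = 18.
A tree on 7 vertices has 6 edges. This graph has 9 edges (3 extra). Not a tree.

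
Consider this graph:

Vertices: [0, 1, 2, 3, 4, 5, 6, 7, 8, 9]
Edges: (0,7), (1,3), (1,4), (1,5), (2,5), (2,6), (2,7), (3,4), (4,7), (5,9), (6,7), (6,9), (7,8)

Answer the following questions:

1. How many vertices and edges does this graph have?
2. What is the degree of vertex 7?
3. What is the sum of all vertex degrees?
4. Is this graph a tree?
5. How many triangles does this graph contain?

Count: 10 vertices, 13 edges.
Vertex 7 has neighbors [0, 2, 4, 6, 8], degree = 5.
Handshaking lemma: 2 * 13 = 26.
A tree on 10 vertices has 9 edges. This graph has 13 edges (4 extra). Not a tree.
Number of triangles = 2.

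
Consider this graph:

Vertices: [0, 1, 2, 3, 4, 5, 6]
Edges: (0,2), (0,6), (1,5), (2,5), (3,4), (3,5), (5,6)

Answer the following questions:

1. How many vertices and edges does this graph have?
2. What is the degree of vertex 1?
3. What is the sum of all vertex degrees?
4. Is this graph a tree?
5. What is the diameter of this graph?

Count: 7 vertices, 7 edges.
Vertex 1 has neighbors [5], degree = 1.
Handshaking lemma: 2 * 7 = 14.
A tree on 7 vertices has 6 edges. This graph has 7 edges (1 extra). Not a tree.
Diameter (longest shortest path) = 4.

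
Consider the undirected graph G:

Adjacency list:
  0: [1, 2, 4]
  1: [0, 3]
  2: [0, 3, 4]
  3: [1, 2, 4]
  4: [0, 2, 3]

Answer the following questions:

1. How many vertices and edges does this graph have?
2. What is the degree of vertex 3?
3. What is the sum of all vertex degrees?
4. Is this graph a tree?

Count: 5 vertices, 7 edges.
Vertex 3 has neighbors [1, 2, 4], degree = 3.
Handshaking lemma: 2 * 7 = 14.
A tree on 5 vertices has 4 edges. This graph has 7 edges (3 extra). Not a tree.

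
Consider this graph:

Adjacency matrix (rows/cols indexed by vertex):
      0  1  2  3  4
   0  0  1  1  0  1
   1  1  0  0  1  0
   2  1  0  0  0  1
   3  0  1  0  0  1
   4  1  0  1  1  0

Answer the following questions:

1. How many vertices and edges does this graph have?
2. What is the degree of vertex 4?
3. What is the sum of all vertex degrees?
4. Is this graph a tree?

Count: 5 vertices, 6 edges.
Vertex 4 has neighbors [0, 2, 3], degree = 3.
Handshaking lemma: 2 * 6 = 12.
A tree on 5 vertices has 4 edges. This graph has 6 edges (2 extra). Not a tree.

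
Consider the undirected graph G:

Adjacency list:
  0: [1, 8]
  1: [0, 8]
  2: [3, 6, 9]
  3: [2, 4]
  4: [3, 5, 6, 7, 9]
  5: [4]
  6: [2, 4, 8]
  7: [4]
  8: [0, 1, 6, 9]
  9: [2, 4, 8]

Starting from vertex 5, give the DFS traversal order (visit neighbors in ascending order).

DFS from vertex 5 (neighbors processed in ascending order):
Visit order: 5, 4, 3, 2, 6, 8, 0, 1, 9, 7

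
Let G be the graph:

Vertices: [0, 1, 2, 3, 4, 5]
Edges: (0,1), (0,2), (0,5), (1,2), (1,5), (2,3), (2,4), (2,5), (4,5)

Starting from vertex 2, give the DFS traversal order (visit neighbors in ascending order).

DFS from vertex 2 (neighbors processed in ascending order):
Visit order: 2, 0, 1, 5, 4, 3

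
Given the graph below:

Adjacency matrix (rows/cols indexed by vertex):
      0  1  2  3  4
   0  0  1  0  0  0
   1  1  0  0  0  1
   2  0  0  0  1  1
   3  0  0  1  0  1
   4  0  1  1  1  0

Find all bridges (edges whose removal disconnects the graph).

A bridge is an edge whose removal increases the number of connected components.
Bridges found: (0,1), (1,4)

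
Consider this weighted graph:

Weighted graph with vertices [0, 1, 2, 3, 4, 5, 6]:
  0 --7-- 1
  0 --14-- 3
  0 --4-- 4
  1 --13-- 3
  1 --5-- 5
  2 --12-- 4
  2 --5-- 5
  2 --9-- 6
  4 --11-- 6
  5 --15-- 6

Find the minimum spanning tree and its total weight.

Applying Kruskal's algorithm (sort edges by weight, add if no cycle):
  Add (0,4) w=4
  Add (1,5) w=5
  Add (2,5) w=5
  Add (0,1) w=7
  Add (2,6) w=9
  Skip (4,6) w=11 (creates cycle)
  Skip (2,4) w=12 (creates cycle)
  Add (1,3) w=13
  Skip (0,3) w=14 (creates cycle)
  Skip (5,6) w=15 (creates cycle)
MST weight = 43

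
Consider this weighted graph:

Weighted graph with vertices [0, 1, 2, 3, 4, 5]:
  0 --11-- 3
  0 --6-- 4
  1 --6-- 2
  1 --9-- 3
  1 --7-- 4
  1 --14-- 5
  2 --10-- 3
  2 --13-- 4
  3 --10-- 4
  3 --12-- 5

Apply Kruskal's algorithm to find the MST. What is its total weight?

Applying Kruskal's algorithm (sort edges by weight, add if no cycle):
  Add (0,4) w=6
  Add (1,2) w=6
  Add (1,4) w=7
  Add (1,3) w=9
  Skip (2,3) w=10 (creates cycle)
  Skip (3,4) w=10 (creates cycle)
  Skip (0,3) w=11 (creates cycle)
  Add (3,5) w=12
  Skip (2,4) w=13 (creates cycle)
  Skip (1,5) w=14 (creates cycle)
MST weight = 40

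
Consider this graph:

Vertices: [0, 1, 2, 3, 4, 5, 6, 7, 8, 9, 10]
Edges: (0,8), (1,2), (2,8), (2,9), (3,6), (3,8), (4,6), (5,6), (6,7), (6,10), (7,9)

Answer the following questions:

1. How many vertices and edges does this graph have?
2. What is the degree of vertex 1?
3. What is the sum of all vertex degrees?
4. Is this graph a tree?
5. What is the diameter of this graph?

Count: 11 vertices, 11 edges.
Vertex 1 has neighbors [2], degree = 1.
Handshaking lemma: 2 * 11 = 22.
A tree on 11 vertices has 10 edges. This graph has 11 edges (1 extra). Not a tree.
Diameter (longest shortest path) = 5.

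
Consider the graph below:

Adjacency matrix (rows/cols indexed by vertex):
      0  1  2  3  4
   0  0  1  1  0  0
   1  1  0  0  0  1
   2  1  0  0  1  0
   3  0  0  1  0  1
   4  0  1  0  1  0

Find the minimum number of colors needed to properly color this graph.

The graph has a maximum clique of size 2 (lower bound on chromatic number).
A valid 3-coloring: {0: 0, 1: 1, 2: 1, 3: 0, 4: 2}.
No proper 2-coloring exists (verified by exhaustive search).
Chromatic number = 3.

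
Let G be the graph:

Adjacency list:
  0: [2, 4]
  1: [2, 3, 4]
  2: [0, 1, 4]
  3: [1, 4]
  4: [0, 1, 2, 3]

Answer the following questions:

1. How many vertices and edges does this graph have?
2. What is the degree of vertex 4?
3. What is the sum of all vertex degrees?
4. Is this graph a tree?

Count: 5 vertices, 7 edges.
Vertex 4 has neighbors [0, 1, 2, 3], degree = 4.
Handshaking lemma: 2 * 7 = 14.
A tree on 5 vertices has 4 edges. This graph has 7 edges (3 extra). Not a tree.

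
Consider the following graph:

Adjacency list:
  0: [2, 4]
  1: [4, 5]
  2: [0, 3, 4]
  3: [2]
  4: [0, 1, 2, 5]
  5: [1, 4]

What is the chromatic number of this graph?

The graph has a maximum clique of size 3 (lower bound on chromatic number).
A valid 3-coloring: {0: 2, 1: 1, 2: 1, 3: 0, 4: 0, 5: 2}.
Chromatic number = 3.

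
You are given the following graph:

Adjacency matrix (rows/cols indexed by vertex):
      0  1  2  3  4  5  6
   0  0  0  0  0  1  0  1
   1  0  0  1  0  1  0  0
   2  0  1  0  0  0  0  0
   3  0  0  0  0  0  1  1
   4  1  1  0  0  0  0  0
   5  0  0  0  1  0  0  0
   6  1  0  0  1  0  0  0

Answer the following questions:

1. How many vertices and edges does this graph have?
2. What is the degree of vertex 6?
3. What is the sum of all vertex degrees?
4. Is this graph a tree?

Count: 7 vertices, 6 edges.
Vertex 6 has neighbors [0, 3], degree = 2.
Handshaking lemma: 2 * 6 = 12.
A graph is a tree iff it is connected and has exactly n-1 edges. This graph is connected (all 7 vertices in one component) and has 7-1 = 6 edges. It is a tree.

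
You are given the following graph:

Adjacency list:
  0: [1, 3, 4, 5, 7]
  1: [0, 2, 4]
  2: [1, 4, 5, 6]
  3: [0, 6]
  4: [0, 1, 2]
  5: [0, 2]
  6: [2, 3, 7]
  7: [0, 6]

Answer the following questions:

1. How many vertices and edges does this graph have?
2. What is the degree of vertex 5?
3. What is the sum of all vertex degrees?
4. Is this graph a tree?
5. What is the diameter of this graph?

Count: 8 vertices, 12 edges.
Vertex 5 has neighbors [0, 2], degree = 2.
Handshaking lemma: 2 * 12 = 24.
A tree on 8 vertices has 7 edges. This graph has 12 edges (5 extra). Not a tree.
Diameter (longest shortest path) = 2.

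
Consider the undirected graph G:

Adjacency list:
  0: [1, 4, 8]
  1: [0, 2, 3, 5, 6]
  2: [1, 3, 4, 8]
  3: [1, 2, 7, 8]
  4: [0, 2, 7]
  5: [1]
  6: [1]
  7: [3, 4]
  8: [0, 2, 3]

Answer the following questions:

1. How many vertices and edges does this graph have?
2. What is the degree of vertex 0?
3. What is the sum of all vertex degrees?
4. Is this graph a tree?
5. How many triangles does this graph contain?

Count: 9 vertices, 13 edges.
Vertex 0 has neighbors [1, 4, 8], degree = 3.
Handshaking lemma: 2 * 13 = 26.
A tree on 9 vertices has 8 edges. This graph has 13 edges (5 extra). Not a tree.
Number of triangles = 2.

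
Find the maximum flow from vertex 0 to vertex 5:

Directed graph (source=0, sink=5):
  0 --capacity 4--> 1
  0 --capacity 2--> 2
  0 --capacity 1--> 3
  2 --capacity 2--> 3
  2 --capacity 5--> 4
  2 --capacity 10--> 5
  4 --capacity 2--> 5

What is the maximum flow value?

Computing max flow:
  Flow on (0->2): 2/2
  Flow on (2->5): 2/10
Maximum flow = 2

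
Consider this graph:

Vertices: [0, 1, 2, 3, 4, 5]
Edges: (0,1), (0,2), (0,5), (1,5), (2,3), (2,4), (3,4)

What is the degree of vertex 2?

Vertex 2 has neighbors [0, 3, 4], so deg(2) = 3.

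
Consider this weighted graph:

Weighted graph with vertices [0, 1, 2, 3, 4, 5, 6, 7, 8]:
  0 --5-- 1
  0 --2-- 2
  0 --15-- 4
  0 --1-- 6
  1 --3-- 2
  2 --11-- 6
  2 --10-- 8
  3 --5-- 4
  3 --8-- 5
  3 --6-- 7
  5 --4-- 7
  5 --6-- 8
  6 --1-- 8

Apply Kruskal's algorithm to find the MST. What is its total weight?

Applying Kruskal's algorithm (sort edges by weight, add if no cycle):
  Add (0,6) w=1
  Add (6,8) w=1
  Add (0,2) w=2
  Add (1,2) w=3
  Add (5,7) w=4
  Skip (0,1) w=5 (creates cycle)
  Add (3,4) w=5
  Add (3,7) w=6
  Add (5,8) w=6
  Skip (3,5) w=8 (creates cycle)
  Skip (2,8) w=10 (creates cycle)
  Skip (2,6) w=11 (creates cycle)
  Skip (0,4) w=15 (creates cycle)
MST weight = 28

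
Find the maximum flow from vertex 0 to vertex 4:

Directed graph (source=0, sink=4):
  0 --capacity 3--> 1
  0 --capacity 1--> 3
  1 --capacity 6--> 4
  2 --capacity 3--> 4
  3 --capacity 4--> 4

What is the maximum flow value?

Computing max flow:
  Flow on (0->1): 3/3
  Flow on (0->3): 1/1
  Flow on (1->4): 3/6
  Flow on (3->4): 1/4
Maximum flow = 4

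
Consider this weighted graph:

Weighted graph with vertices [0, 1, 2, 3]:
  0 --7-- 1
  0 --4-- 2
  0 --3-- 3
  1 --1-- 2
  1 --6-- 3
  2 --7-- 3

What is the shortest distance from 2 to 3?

Using Dijkstra's algorithm from vertex 2:
Shortest path: 2 -> 3
Total weight: 7 = 7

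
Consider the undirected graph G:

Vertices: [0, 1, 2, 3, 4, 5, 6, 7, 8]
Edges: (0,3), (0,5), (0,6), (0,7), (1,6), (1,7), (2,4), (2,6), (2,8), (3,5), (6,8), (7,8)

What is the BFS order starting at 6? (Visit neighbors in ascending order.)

BFS from vertex 6 (neighbors processed in ascending order):
Visit order: 6, 0, 1, 2, 8, 3, 5, 7, 4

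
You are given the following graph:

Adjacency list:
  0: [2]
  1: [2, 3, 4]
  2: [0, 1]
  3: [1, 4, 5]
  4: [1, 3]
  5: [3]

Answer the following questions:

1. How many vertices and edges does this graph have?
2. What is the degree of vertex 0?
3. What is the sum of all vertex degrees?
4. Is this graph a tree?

Count: 6 vertices, 6 edges.
Vertex 0 has neighbors [2], degree = 1.
Handshaking lemma: 2 * 6 = 12.
A tree on 6 vertices has 5 edges. This graph has 6 edges (1 extra). Not a tree.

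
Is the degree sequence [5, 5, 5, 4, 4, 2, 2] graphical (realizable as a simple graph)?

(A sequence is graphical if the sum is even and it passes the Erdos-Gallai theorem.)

Sum of degrees = 27. Sum is odd, so the sequence is NOT graphical.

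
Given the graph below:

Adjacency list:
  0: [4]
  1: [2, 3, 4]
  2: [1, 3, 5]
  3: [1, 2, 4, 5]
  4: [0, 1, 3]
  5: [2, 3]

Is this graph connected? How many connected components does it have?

Checking connectivity: the graph has 1 connected component(s).
All vertices are reachable from each other. The graph IS connected.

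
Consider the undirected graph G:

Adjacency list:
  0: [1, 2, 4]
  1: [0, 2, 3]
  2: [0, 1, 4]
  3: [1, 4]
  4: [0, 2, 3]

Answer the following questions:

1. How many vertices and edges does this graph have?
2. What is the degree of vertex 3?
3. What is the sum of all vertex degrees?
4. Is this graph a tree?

Count: 5 vertices, 7 edges.
Vertex 3 has neighbors [1, 4], degree = 2.
Handshaking lemma: 2 * 7 = 14.
A tree on 5 vertices has 4 edges. This graph has 7 edges (3 extra). Not a tree.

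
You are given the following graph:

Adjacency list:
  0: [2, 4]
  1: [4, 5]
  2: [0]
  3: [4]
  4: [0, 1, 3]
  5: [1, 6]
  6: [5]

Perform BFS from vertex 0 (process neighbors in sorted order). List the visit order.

BFS from vertex 0 (neighbors processed in ascending order):
Visit order: 0, 2, 4, 1, 3, 5, 6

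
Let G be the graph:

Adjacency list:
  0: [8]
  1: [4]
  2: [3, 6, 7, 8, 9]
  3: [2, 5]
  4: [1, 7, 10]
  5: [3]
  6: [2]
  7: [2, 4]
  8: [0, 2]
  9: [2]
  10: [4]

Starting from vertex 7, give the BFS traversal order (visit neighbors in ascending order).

BFS from vertex 7 (neighbors processed in ascending order):
Visit order: 7, 2, 4, 3, 6, 8, 9, 1, 10, 5, 0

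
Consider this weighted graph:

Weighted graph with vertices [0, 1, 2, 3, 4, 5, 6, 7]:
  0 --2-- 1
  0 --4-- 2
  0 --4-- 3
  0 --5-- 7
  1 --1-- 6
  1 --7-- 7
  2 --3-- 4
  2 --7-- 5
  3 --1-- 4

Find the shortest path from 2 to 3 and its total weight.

Using Dijkstra's algorithm from vertex 2:
Shortest path: 2 -> 4 -> 3
Total weight: 3 + 1 = 4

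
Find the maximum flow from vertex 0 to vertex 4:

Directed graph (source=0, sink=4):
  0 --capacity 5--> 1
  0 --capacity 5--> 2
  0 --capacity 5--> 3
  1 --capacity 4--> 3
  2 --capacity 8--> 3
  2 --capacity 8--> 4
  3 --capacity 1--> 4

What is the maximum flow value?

Computing max flow:
  Flow on (0->1): 1/5
  Flow on (0->2): 5/5
  Flow on (1->3): 1/4
  Flow on (2->4): 5/8
  Flow on (3->4): 1/1
Maximum flow = 6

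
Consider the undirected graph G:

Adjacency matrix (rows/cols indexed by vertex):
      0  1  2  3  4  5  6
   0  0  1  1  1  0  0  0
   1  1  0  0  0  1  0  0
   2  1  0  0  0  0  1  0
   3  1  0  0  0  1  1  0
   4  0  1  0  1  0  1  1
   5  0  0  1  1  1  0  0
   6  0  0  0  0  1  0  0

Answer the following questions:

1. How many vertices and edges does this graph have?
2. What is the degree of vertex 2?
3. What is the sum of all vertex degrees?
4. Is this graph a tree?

Count: 7 vertices, 9 edges.
Vertex 2 has neighbors [0, 5], degree = 2.
Handshaking lemma: 2 * 9 = 18.
A tree on 7 vertices has 6 edges. This graph has 9 edges (3 extra). Not a tree.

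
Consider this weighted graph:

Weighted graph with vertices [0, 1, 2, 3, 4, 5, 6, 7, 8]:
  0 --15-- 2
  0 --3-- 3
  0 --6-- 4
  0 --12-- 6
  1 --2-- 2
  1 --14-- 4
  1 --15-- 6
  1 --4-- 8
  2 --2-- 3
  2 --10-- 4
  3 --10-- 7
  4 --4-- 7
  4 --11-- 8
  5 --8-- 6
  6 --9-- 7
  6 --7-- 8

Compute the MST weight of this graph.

Applying Kruskal's algorithm (sort edges by weight, add if no cycle):
  Add (1,2) w=2
  Add (2,3) w=2
  Add (0,3) w=3
  Add (1,8) w=4
  Add (4,7) w=4
  Add (0,4) w=6
  Add (6,8) w=7
  Add (5,6) w=8
  Skip (6,7) w=9 (creates cycle)
  Skip (2,4) w=10 (creates cycle)
  Skip (3,7) w=10 (creates cycle)
  Skip (4,8) w=11 (creates cycle)
  Skip (0,6) w=12 (creates cycle)
  Skip (1,4) w=14 (creates cycle)
  Skip (0,2) w=15 (creates cycle)
  Skip (1,6) w=15 (creates cycle)
MST weight = 36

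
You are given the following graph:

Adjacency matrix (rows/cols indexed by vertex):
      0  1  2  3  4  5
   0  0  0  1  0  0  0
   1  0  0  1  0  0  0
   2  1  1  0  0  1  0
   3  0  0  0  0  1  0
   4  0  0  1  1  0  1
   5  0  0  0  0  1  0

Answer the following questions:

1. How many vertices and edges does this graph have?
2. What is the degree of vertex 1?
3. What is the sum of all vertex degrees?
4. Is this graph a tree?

Count: 6 vertices, 5 edges.
Vertex 1 has neighbors [2], degree = 1.
Handshaking lemma: 2 * 5 = 10.
A graph is a tree iff it is connected and has exactly n-1 edges. This graph is connected (all 6 vertices in one component) and has 6-1 = 5 edges. It is a tree.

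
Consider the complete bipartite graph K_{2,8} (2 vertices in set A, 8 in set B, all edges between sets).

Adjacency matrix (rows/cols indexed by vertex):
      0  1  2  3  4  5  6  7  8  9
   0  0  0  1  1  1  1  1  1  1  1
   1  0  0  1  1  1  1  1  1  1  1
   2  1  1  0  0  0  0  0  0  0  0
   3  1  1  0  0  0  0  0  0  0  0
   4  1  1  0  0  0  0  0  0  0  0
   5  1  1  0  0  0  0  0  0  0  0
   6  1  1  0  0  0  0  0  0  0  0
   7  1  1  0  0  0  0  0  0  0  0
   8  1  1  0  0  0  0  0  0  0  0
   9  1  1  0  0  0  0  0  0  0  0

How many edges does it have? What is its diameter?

K_{2,8} has 2 * 8 = 16 edges.
Any vertex reaches any opposite-side vertex in 1 step; same-side vertices reach in 2 steps via any opposite-side vertex.
Diameter = 2.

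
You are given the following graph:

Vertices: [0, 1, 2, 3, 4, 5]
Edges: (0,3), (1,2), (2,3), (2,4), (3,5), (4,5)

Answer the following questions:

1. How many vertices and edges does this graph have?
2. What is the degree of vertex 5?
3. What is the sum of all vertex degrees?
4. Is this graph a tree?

Count: 6 vertices, 6 edges.
Vertex 5 has neighbors [3, 4], degree = 2.
Handshaking lemma: 2 * 6 = 12.
A tree on 6 vertices has 5 edges. This graph has 6 edges (1 extra). Not a tree.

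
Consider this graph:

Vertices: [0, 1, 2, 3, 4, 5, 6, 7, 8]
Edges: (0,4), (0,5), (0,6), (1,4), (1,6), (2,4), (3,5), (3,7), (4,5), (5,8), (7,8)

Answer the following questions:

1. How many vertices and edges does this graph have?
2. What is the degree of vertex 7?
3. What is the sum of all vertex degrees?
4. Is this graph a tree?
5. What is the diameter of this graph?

Count: 9 vertices, 11 edges.
Vertex 7 has neighbors [3, 8], degree = 2.
Handshaking lemma: 2 * 11 = 22.
A tree on 9 vertices has 8 edges. This graph has 11 edges (3 extra). Not a tree.
Diameter (longest shortest path) = 4.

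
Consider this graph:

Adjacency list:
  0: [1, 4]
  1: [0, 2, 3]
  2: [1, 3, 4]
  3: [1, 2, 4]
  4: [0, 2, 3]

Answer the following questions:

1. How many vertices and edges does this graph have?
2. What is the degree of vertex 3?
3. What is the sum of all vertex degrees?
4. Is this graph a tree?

Count: 5 vertices, 7 edges.
Vertex 3 has neighbors [1, 2, 4], degree = 3.
Handshaking lemma: 2 * 7 = 14.
A tree on 5 vertices has 4 edges. This graph has 7 edges (3 extra). Not a tree.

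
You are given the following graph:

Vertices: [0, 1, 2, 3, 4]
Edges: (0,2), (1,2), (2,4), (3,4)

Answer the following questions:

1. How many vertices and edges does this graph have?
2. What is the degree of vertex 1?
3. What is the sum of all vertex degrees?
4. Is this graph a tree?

Count: 5 vertices, 4 edges.
Vertex 1 has neighbors [2], degree = 1.
Handshaking lemma: 2 * 4 = 8.
A graph is a tree iff it is connected and has exactly n-1 edges. This graph is connected (all 5 vertices in one component) and has 5-1 = 4 edges. It is a tree.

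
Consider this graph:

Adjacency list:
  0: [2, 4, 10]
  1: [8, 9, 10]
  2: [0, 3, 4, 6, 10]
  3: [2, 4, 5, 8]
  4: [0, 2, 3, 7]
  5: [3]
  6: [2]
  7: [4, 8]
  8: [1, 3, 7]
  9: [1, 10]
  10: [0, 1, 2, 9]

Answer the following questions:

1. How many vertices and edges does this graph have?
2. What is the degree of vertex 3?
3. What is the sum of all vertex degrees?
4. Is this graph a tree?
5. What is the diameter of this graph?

Count: 11 vertices, 16 edges.
Vertex 3 has neighbors [2, 4, 5, 8], degree = 4.
Handshaking lemma: 2 * 16 = 32.
A tree on 11 vertices has 10 edges. This graph has 16 edges (6 extra). Not a tree.
Diameter (longest shortest path) = 4.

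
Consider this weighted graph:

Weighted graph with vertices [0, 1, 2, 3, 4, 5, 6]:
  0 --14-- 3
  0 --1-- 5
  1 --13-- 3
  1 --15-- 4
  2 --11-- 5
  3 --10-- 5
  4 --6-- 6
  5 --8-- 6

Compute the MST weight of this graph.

Applying Kruskal's algorithm (sort edges by weight, add if no cycle):
  Add (0,5) w=1
  Add (4,6) w=6
  Add (5,6) w=8
  Add (3,5) w=10
  Add (2,5) w=11
  Add (1,3) w=13
  Skip (0,3) w=14 (creates cycle)
  Skip (1,4) w=15 (creates cycle)
MST weight = 49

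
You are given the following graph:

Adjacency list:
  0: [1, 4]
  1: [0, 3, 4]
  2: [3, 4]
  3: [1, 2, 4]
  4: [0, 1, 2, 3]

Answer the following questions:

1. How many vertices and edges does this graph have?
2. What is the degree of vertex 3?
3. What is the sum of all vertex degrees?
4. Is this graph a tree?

Count: 5 vertices, 7 edges.
Vertex 3 has neighbors [1, 2, 4], degree = 3.
Handshaking lemma: 2 * 7 = 14.
A tree on 5 vertices has 4 edges. This graph has 7 edges (3 extra). Not a tree.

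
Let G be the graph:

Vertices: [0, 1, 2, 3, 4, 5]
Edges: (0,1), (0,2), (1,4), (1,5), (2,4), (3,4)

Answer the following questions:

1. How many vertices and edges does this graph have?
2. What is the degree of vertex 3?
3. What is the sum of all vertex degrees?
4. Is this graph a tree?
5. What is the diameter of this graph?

Count: 6 vertices, 6 edges.
Vertex 3 has neighbors [4], degree = 1.
Handshaking lemma: 2 * 6 = 12.
A tree on 6 vertices has 5 edges. This graph has 6 edges (1 extra). Not a tree.
Diameter (longest shortest path) = 3.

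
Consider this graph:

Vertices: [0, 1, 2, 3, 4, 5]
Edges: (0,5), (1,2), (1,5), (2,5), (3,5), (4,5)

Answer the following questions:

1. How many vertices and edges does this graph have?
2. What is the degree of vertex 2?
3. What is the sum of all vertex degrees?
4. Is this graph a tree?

Count: 6 vertices, 6 edges.
Vertex 2 has neighbors [1, 5], degree = 2.
Handshaking lemma: 2 * 6 = 12.
A tree on 6 vertices has 5 edges. This graph has 6 edges (1 extra). Not a tree.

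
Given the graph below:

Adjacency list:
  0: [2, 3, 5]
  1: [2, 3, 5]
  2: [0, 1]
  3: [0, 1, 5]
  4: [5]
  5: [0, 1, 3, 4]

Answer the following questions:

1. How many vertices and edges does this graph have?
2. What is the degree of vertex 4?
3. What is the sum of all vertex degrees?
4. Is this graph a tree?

Count: 6 vertices, 8 edges.
Vertex 4 has neighbors [5], degree = 1.
Handshaking lemma: 2 * 8 = 16.
A tree on 6 vertices has 5 edges. This graph has 8 edges (3 extra). Not a tree.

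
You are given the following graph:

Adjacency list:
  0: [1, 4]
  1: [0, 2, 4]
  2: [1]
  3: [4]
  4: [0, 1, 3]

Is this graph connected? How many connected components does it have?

Checking connectivity: the graph has 1 connected component(s).
All vertices are reachable from each other. The graph IS connected.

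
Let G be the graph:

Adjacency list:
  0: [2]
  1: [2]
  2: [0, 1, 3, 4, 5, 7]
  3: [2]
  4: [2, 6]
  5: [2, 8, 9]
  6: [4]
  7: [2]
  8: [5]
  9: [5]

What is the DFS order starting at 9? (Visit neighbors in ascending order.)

DFS from vertex 9 (neighbors processed in ascending order):
Visit order: 9, 5, 2, 0, 1, 3, 4, 6, 7, 8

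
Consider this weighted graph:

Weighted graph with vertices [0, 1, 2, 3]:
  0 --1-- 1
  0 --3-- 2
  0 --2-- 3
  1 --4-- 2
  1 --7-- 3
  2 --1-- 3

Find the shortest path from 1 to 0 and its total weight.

Using Dijkstra's algorithm from vertex 1:
Shortest path: 1 -> 0
Total weight: 1 = 1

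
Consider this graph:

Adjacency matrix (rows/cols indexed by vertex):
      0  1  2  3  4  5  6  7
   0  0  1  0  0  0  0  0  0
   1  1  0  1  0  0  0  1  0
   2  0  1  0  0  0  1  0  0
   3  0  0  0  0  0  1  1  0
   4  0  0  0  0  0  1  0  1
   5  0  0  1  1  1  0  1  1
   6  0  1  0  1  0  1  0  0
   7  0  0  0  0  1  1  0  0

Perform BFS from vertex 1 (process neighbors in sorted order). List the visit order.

BFS from vertex 1 (neighbors processed in ascending order):
Visit order: 1, 0, 2, 6, 5, 3, 4, 7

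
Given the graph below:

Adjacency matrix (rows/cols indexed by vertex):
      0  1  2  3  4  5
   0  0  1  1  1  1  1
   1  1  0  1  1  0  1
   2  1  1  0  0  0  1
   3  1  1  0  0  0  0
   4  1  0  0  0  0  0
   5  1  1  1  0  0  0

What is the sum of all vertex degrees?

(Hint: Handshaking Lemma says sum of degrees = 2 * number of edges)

Count edges: 9 edges.
By Handshaking Lemma: sum of degrees = 2 * 9 = 18.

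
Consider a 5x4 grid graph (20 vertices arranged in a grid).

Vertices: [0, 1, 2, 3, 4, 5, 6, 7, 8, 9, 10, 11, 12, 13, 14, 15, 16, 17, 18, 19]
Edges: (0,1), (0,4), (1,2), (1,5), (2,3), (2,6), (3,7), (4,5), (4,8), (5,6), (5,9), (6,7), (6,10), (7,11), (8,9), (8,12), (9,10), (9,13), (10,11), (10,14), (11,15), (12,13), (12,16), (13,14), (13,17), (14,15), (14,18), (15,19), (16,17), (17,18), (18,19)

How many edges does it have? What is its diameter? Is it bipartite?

A 5x4 grid has 16 vertical edges and 15 horizontal edges.
Total edges = 16 + 15 = 31.
Diameter = (5-1) + (4-1) = 7 (corner to opposite corner).
Grid graphs are bipartite (checkerboard coloring).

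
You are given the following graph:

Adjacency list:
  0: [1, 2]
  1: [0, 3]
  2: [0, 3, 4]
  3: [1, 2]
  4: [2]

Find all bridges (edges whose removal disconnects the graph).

A bridge is an edge whose removal increases the number of connected components.
Bridges found: (2,4)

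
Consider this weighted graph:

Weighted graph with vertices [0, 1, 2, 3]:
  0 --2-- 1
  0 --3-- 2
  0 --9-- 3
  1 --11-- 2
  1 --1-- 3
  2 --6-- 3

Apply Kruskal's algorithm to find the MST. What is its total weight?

Applying Kruskal's algorithm (sort edges by weight, add if no cycle):
  Add (1,3) w=1
  Add (0,1) w=2
  Add (0,2) w=3
  Skip (2,3) w=6 (creates cycle)
  Skip (0,3) w=9 (creates cycle)
  Skip (1,2) w=11 (creates cycle)
MST weight = 6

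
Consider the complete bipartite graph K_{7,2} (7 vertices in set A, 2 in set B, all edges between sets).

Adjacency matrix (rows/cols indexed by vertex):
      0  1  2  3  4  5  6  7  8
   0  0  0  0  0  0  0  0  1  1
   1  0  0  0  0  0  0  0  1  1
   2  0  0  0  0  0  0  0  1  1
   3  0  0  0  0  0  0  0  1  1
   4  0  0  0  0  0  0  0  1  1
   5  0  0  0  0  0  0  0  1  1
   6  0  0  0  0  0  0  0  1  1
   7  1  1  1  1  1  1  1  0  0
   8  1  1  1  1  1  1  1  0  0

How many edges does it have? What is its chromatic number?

K_{7,2} has 7 * 2 = 14 edges.
Bipartite graphs have chromatic number 2 (color each partition differently).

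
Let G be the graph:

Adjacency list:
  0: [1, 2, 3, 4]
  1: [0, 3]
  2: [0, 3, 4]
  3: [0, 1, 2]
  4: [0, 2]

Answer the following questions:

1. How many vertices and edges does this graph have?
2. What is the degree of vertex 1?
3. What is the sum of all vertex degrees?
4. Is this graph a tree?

Count: 5 vertices, 7 edges.
Vertex 1 has neighbors [0, 3], degree = 2.
Handshaking lemma: 2 * 7 = 14.
A tree on 5 vertices has 4 edges. This graph has 7 edges (3 extra). Not a tree.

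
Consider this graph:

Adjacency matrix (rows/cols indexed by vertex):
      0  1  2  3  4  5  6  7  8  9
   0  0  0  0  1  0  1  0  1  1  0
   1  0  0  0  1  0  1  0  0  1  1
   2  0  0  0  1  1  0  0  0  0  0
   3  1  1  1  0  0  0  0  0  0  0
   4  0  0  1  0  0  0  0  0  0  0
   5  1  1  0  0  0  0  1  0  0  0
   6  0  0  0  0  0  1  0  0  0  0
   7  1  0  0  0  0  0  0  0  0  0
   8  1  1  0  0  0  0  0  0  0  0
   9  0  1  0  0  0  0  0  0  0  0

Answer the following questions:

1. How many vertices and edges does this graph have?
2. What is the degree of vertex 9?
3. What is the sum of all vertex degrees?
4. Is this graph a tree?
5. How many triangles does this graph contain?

Count: 10 vertices, 11 edges.
Vertex 9 has neighbors [1], degree = 1.
Handshaking lemma: 2 * 11 = 22.
A tree on 10 vertices has 9 edges. This graph has 11 edges (2 extra). Not a tree.
Number of triangles = 0.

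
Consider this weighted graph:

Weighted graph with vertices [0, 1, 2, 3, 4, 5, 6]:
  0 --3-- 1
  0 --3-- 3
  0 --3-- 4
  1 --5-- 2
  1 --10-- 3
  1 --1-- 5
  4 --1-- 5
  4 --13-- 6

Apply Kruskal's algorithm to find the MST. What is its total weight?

Applying Kruskal's algorithm (sort edges by weight, add if no cycle):
  Add (1,5) w=1
  Add (4,5) w=1
  Add (0,4) w=3
  Skip (0,1) w=3 (creates cycle)
  Add (0,3) w=3
  Add (1,2) w=5
  Skip (1,3) w=10 (creates cycle)
  Add (4,6) w=13
MST weight = 26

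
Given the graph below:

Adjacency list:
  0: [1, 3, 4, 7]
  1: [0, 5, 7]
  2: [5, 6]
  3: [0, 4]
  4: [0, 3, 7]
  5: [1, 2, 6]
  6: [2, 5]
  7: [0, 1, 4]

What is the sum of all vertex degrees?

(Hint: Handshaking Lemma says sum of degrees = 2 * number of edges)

Count edges: 11 edges.
By Handshaking Lemma: sum of degrees = 2 * 11 = 22.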